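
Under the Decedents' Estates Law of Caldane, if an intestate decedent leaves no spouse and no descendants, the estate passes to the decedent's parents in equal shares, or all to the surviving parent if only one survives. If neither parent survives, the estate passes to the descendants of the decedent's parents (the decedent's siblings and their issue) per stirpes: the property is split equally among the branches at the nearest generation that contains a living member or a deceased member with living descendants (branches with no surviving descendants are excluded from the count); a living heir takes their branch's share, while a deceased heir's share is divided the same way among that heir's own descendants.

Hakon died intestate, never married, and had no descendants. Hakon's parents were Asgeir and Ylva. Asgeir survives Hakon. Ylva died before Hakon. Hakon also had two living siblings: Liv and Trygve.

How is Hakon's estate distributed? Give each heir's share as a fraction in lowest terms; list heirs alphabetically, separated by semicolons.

Only one parent, Asgeir, survives, so Asgeir takes the entire estate. The siblings take nothing because a surviving parent has priority.

Asgeir 1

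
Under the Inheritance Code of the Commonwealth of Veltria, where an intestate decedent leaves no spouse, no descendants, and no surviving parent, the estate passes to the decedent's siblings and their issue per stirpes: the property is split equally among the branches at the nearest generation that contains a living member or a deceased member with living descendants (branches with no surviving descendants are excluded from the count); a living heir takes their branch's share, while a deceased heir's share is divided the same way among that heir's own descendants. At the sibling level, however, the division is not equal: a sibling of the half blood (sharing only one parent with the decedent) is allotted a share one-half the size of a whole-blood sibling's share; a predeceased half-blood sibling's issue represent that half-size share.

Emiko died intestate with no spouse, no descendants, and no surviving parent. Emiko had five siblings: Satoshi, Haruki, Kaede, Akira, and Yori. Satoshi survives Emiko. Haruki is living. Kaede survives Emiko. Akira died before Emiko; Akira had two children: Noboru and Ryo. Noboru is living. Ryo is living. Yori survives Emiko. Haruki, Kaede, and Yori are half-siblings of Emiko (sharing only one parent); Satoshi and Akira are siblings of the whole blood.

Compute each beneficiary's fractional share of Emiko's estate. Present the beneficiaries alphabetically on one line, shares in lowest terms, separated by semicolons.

Haruki 1/7; Kaede 1/7; Noboru 1/7; Ryo 1/7; Satoshi 2/7; Yori 1/7

No spouse, descendants, or parent survives, so the estate passes to Emiko's siblings per stirpes.
Half-blood siblings count for one-half the weight of whole-blood siblings at the initial division.
Dividing 1 in proportion to weights (total weight 7/2): Satoshi (weight 1) → 2/7; Haruki (weight 1/2) → 1/7; Kaede (weight 1/2) → 1/7; Akira (weight 1) → 2/7; Yori (weight 1/2) → 1/7.
Satoshi is living and takes 2/7.
Haruki is living and takes 1/7.
Kaede is living and takes 1/7.
Akira predeceased; the 2/7 allotted to Akira's branch passes to Akira's issue by representation.
The 2/7 is divided into 2 equal shares of 1/7 among Noboru, Ryo.
Noboru is living and takes 1/7.
Ryo is living and takes 1/7.
Yori is living and takes 1/7.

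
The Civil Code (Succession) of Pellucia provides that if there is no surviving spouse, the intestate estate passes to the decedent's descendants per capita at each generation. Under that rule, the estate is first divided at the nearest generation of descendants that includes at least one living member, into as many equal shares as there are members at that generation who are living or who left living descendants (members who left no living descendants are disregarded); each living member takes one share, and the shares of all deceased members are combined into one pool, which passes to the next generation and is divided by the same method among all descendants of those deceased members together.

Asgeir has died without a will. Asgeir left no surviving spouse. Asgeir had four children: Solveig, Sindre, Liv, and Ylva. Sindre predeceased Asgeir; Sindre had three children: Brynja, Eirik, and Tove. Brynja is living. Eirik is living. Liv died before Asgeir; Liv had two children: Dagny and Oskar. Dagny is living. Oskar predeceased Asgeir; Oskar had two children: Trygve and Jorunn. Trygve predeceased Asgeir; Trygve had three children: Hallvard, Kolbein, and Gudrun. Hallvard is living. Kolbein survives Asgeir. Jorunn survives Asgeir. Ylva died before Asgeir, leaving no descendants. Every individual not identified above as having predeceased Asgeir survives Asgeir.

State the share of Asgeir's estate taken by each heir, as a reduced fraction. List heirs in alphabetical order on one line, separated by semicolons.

Brynja 2/15; Dagny 2/15; Eirik 2/15; Gudrun 1/45; Hallvard 1/45; Jorunn 1/15; Kolbein 1/45; Solveig 1/3; Tove 2/15

There is no surviving spouse, so the entire estate passes to Asgeir's descendants per capita at each generation.
At generation 1 (Solveig, Sindre, Liv) there are 3 shares of (1)/3 = 1/3 each.
Living: Solveig — each takes 1/3.
Deceased: Sindre and Liv. Their combined 2/3 is pooled and carried to generation 2.
At generation 2 (Brynja, Eirik, Tove, Dagny, Oskar) there are 5 shares of (2/3)/5 = 2/15 each.
Living: Brynja, Eirik, Tove, and Dagny — each takes 2/15.
Deceased: Oskar. That 2/15 share is carried to generation 3.
At generation 3 (Trygve, Jorunn) there are 2 shares of (2/15)/2 = 1/15 each.
Living: Jorunn — each takes 1/15.
Deceased: Trygve. That 1/15 share is carried to generation 4.
At generation 4 (Hallvard, Kolbein, Gudrun) there are 3 shares of (1/15)/3 = 1/45 each.
Living: Hallvard, Kolbein, and Gudrun — each takes 1/45.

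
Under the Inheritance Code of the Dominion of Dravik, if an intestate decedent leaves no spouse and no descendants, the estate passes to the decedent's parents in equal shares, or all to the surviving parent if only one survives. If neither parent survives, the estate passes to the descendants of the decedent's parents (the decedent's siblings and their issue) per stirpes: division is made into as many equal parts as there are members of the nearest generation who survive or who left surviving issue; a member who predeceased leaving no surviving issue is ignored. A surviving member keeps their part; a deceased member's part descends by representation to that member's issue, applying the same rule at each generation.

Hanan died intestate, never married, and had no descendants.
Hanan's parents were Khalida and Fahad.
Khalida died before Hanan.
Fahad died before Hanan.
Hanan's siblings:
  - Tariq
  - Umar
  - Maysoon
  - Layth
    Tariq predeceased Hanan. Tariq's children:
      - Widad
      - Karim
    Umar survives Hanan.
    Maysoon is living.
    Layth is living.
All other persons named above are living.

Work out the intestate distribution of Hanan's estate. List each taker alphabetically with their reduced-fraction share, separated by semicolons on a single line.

Neither parent survives and there are no descendants, so the estate passes to Hanan's siblings and their issue per stirpes.
The estate is divided into 4 equal shares of 1/4 among Tariq, Umar, Maysoon, Layth.
Tariq predeceased; the 1/4 allotted to Tariq's branch passes to Tariq's issue by representation.
The 1/4 is divided into 2 equal shares of 1/8 among Widad, Karim.
Widad is living and takes 1/8.
Karim is living and takes 1/8.
Umar is living and takes 1/4.
Maysoon is living and takes 1/4.
Layth is living and takes 1/4.

Karim 1/8; Layth 1/4; Maysoon 1/4; Umar 1/4; Widad 1/8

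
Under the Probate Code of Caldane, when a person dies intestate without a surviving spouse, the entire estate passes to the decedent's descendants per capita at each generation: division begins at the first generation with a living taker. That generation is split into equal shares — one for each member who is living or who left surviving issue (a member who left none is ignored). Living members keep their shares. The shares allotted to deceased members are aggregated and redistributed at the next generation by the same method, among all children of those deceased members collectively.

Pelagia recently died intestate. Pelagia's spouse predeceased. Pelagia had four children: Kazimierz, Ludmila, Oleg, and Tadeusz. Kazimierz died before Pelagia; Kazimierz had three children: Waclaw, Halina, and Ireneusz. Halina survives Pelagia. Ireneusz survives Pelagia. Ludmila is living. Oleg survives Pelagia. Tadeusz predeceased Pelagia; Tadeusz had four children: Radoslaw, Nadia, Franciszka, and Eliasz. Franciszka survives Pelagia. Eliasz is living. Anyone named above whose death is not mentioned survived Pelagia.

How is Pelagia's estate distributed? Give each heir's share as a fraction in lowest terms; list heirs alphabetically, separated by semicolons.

Eliasz 1/14; Franciszka 1/14; Halina 1/14; Ireneusz 1/14; Ludmila 1/4; Nadia 1/14; Oleg 1/4; Radoslaw 1/14; Waclaw 1/14

There is no surviving spouse, so the entire estate passes to Pelagia's descendants per capita at each generation.
At generation 1 (Kazimierz, Ludmila, Oleg, Tadeusz) there are 4 shares of (1)/4 = 1/4 each.
Living: Ludmila and Oleg — each takes 1/4.
Deceased: Kazimierz and Tadeusz. Their combined 1/2 is pooled and carried to generation 2.
At generation 2 (Waclaw, Halina, Ireneusz, Radoslaw, Nadia, Franciszka, Eliasz) there are 7 shares of (1/2)/7 = 1/14 each.
Living: Waclaw, Halina, Ireneusz, Radoslaw, Nadia, Franciszka, and Eliasz — each takes 1/14.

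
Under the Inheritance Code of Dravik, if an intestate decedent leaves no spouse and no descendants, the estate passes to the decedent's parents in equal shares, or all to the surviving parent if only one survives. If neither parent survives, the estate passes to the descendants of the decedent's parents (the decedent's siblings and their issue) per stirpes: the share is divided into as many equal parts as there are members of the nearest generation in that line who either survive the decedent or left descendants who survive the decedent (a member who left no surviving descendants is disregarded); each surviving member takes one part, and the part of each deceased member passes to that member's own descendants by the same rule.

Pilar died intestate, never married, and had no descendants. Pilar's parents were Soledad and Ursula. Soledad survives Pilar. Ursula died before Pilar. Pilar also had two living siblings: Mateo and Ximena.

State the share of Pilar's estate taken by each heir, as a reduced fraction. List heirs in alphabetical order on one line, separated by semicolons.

Only one parent, Soledad, survives, so Soledad takes the entire estate. The siblings take nothing because a surviving parent has priority.

Soledad 1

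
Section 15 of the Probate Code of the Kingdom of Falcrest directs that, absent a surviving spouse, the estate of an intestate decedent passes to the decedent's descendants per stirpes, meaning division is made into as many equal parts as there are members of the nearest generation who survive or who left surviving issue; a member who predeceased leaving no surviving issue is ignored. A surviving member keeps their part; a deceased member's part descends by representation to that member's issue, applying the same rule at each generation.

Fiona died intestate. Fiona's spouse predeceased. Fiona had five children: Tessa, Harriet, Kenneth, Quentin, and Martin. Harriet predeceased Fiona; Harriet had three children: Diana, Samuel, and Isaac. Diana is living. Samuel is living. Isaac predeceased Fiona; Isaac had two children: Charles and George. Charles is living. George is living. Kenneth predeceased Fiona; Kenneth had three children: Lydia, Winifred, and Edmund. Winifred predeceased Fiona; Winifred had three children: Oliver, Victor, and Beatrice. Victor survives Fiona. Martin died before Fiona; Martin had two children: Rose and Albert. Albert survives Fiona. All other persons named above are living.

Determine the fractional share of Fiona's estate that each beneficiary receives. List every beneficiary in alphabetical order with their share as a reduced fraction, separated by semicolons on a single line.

There is no surviving spouse, so the entire estate passes to Fiona's descendants per stirpes.
The estate is divided into 5 equal shares of 1/5 among Tessa, Harriet, Kenneth, Quentin, Martin.
Tessa is living and takes 1/5.
Harriet predeceased; the 1/5 allotted to Harriet's branch passes to Harriet's issue by representation.
The 1/5 is divided into 3 equal shares of 1/15 among Diana, Samuel, Isaac.
Diana is living and takes 1/15.
Samuel is living and takes 1/15.
Isaac predeceased; the 1/15 allotted to Isaac's branch passes to Isaac's issue by representation.
The 1/15 is divided into 2 equal shares of 1/30 among Charles, George.
Charles is living and takes 1/30.
George is living and takes 1/30.
Kenneth predeceased; the 1/5 allotted to Kenneth's branch passes to Kenneth's issue by representation.
The 1/5 is divided into 3 equal shares of 1/15 among Lydia, Winifred, Edmund.
Lydia is living and takes 1/15.
Winifred predeceased; the 1/15 allotted to Winifred's branch passes to Winifred's issue by representation.
The 1/15 is divided into 3 equal shares of 1/45 among Oliver, Victor, Beatrice.
Oliver is living and takes 1/45.
Victor is living and takes 1/45.
Beatrice is living and takes 1/45.
Edmund is living and takes 1/15.
Quentin is living and takes 1/5.
Martin predeceased; the 1/5 allotted to Martin's branch passes to Martin's issue by representation.
The 1/5 is divided into 2 equal shares of 1/10 among Rose, Albert.
Rose is living and takes 1/10.
Albert is living and takes 1/10.

Albert 1/10; Beatrice 1/45; Charles 1/30; Diana 1/15; Edmund 1/15; George 1/30; Lydia 1/15; Oliver 1/45; Quentin 1/5; Rose 1/10; Samuel 1/15; Tessa 1/5; Victor 1/45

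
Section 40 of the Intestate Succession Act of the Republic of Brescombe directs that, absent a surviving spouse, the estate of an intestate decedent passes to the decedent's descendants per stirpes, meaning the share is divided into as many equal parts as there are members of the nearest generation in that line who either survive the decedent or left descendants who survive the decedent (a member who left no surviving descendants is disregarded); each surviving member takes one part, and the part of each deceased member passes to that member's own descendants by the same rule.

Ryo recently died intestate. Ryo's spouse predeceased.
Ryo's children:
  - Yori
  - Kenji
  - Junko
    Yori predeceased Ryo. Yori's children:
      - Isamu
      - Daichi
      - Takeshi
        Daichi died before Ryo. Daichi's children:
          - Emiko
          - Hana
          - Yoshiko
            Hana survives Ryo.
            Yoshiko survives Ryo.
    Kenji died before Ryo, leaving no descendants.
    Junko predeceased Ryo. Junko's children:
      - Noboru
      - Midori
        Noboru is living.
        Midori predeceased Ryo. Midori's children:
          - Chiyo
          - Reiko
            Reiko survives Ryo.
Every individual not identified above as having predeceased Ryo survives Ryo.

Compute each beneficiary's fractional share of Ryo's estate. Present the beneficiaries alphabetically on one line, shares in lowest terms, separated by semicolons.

There is no surviving spouse, so the entire estate passes to Ryo's descendants per stirpes.
Kenji left no surviving issue, so that branch lapses and is disregarded.
The estate is divided into 2 equal shares of 1/2 among Yori, Junko.
Yori predeceased; the 1/2 allotted to Yori's branch passes to Yori's issue by representation.
The 1/2 is divided into 3 equal shares of 1/6 among Isamu, Daichi, Takeshi.
Isamu is living and takes 1/6.
Daichi predeceased; the 1/6 allotted to Daichi's branch passes to Daichi's issue by representation.
The 1/6 is divided into 3 equal shares of 1/18 among Emiko, Hana, Yoshiko.
Emiko is living and takes 1/18.
Hana is living and takes 1/18.
Yoshiko is living and takes 1/18.
Takeshi is living and takes 1/6.
Junko predeceased; the 1/2 allotted to Junko's branch passes to Junko's issue by representation.
The 1/2 is divided into 2 equal shares of 1/4 among Noboru, Midori.
Noboru is living and takes 1/4.
Midori predeceased; the 1/4 allotted to Midori's branch passes to Midori's issue by representation.
The 1/4 is divided into 2 equal shares of 1/8 among Chiyo, Reiko.
Chiyo is living and takes 1/8.
Reiko is living and takes 1/8.

Chiyo 1/8; Emiko 1/18; Hana 1/18; Isamu 1/6; Noboru 1/4; Reiko 1/8; Takeshi 1/6; Yoshiko 1/18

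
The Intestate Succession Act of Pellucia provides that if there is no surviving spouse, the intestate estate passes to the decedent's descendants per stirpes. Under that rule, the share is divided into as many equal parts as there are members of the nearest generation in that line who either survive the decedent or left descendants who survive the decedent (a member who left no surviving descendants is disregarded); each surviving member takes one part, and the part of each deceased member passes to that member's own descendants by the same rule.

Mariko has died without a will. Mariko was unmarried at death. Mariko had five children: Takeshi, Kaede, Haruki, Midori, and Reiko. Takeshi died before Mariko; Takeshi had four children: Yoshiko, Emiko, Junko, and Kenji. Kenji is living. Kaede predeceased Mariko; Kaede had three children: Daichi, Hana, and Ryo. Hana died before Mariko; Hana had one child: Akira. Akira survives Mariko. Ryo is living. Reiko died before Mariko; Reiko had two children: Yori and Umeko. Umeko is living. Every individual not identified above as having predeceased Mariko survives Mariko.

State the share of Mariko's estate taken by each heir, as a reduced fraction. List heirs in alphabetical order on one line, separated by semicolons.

There is no surviving spouse, so the entire estate passes to Mariko's descendants per stirpes.
The estate is divided into 5 equal shares of 1/5 among Takeshi, Kaede, Haruki, Midori, Reiko.
Takeshi predeceased; the 1/5 allotted to Takeshi's branch passes to Takeshi's issue by representation.
The 1/5 is divided into 4 equal shares of 1/20 among Yoshiko, Emiko, Junko, Kenji.
Yoshiko is living and takes 1/20.
Emiko is living and takes 1/20.
Junko is living and takes 1/20.
Kenji is living and takes 1/20.
Kaede predeceased; the 1/5 allotted to Kaede's branch passes to Kaede's issue by representation.
The 1/5 is divided into 3 equal shares of 1/15 among Daichi, Hana, Ryo.
Daichi is living and takes 1/15.
Hana predeceased; the 1/15 allotted to Hana's branch passes to Hana's issue by representation.
Akira is the sole taker at this level and receives the full 1/15.
Ryo is living and takes 1/15.
Haruki is living and takes 1/5.
Midori is living and takes 1/5.
Reiko predeceased; the 1/5 allotted to Reiko's branch passes to Reiko's issue by representation.
The 1/5 is divided into 2 equal shares of 1/10 among Yori, Umeko.
Yori is living and takes 1/10.
Umeko is living and takes 1/10.

Akira 1/15; Daichi 1/15; Emiko 1/20; Haruki 1/5; Junko 1/20; Kenji 1/20; Midori 1/5; Ryo 1/15; Umeko 1/10; Yori 1/10; Yoshiko 1/20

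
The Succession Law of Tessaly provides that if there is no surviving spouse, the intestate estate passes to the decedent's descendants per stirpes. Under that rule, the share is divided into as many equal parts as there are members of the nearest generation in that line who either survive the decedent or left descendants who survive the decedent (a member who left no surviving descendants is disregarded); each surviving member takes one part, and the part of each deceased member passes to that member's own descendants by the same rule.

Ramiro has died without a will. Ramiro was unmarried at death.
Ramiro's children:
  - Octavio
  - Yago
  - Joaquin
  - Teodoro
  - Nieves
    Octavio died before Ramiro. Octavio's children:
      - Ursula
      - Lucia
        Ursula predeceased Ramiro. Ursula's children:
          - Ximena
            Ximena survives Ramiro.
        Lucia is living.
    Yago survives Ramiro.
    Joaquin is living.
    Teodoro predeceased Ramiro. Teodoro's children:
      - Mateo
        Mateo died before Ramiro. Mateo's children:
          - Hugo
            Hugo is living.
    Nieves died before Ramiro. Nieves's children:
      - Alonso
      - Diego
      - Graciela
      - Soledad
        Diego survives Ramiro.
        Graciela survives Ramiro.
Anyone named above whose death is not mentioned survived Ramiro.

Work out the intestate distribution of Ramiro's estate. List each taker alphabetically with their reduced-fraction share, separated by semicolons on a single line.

Alonso 1/20; Diego 1/20; Graciela 1/20; Hugo 1/5; Joaquin 1/5; Lucia 1/10; Soledad 1/20; Ximena 1/10; Yago 1/5

There is no surviving spouse, so the entire estate passes to Ramiro's descendants per stirpes.
The estate is divided into 5 equal shares of 1/5 among Octavio, Yago, Joaquin, Teodoro, Nieves.
Octavio predeceased; the 1/5 allotted to Octavio's branch passes to Octavio's issue by representation.
The 1/5 is divided into 2 equal shares of 1/10 among Ursula, Lucia.
Ursula predeceased; the 1/10 allotted to Ursula's branch passes to Ursula's issue by representation.
Ximena is the sole taker at this level and receives the full 1/10.
Lucia is living and takes 1/10.
Yago is living and takes 1/5.
Joaquin is living and takes 1/5.
Teodoro predeceased; the 1/5 allotted to Teodoro's branch passes to Teodoro's issue by representation.
Mateo's line is the sole branch at this level, so the full 1/5 passes to Mateo's issue by representation.
Hugo is the sole taker at this level and receives the full 1/5.
Nieves predeceased; the 1/5 allotted to Nieves's branch passes to Nieves's issue by representation.
The 1/5 is divided into 4 equal shares of 1/20 among Alonso, Diego, Graciela, Soledad.
Alonso is living and takes 1/20.
Diego is living and takes 1/20.
Graciela is living and takes 1/20.
Soledad is living and takes 1/20.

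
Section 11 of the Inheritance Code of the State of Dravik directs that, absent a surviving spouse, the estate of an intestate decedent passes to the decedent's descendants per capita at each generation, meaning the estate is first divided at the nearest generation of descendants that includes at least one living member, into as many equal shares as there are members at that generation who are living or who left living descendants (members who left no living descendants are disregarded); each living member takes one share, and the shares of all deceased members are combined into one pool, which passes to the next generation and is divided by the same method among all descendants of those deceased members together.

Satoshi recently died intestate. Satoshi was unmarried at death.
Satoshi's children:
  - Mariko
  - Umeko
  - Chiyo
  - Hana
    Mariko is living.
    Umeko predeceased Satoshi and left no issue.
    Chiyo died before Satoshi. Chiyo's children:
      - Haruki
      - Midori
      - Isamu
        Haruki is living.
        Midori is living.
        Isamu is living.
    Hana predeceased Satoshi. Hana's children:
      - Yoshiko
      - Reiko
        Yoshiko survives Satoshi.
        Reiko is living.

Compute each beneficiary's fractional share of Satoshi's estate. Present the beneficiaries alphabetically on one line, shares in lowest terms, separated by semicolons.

Haruki 2/15; Isamu 2/15; Mariko 1/3; Midori 2/15; Reiko 2/15; Yoshiko 2/15

There is no surviving spouse, so the entire estate passes to Satoshi's descendants per capita at each generation.
At generation 1 (Mariko, Chiyo, Hana) there are 3 shares of (1)/3 = 1/3 each.
Living: Mariko — each takes 1/3.
Deceased: Chiyo and Hana. Their combined 2/3 is pooled and carried to generation 2.
At generation 2 (Haruki, Midori, Isamu, Yoshiko, Reiko) there are 5 shares of (2/3)/5 = 2/15 each.
Living: Haruki, Midori, Isamu, Yoshiko, and Reiko — each takes 2/15.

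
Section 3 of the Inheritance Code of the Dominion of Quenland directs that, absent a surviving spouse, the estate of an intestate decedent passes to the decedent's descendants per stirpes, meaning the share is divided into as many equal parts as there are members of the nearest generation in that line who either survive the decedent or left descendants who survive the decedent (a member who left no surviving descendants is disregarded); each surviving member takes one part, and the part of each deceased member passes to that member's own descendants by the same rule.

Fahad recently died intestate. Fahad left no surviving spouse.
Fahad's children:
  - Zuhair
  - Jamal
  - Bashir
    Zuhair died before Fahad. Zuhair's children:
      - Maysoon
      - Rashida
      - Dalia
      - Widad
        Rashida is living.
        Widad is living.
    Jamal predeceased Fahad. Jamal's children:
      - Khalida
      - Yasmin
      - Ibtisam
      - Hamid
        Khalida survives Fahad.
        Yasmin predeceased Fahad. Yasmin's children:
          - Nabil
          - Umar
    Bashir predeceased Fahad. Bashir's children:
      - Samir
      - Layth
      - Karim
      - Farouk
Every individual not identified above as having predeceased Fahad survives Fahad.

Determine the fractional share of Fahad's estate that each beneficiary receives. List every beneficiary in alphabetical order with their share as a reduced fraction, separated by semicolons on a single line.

There is no surviving spouse, so the entire estate passes to Fahad's descendants per stirpes.
The estate is divided into 3 equal shares of 1/3 among Zuhair, Jamal, Bashir.
Zuhair predeceased; the 1/3 allotted to Zuhair's branch passes to Zuhair's issue by representation.
The 1/3 is divided into 4 equal shares of 1/12 among Maysoon, Rashida, Dalia, Widad.
Maysoon is living and takes 1/12.
Rashida is living and takes 1/12.
Dalia is living and takes 1/12.
Widad is living and takes 1/12.
Jamal predeceased; the 1/3 allotted to Jamal's branch passes to Jamal's issue by representation.
The 1/3 is divided into 4 equal shares of 1/12 among Khalida, Yasmin, Ibtisam, Hamid.
Khalida is living and takes 1/12.
Yasmin predeceased; the 1/12 allotted to Yasmin's branch passes to Yasmin's issue by representation.
The 1/12 is divided into 2 equal shares of 1/24 among Nabil, Umar.
Nabil is living and takes 1/24.
Umar is living and takes 1/24.
Ibtisam is living and takes 1/12.
Hamid is living and takes 1/12.
Bashir predeceased; the 1/3 allotted to Bashir's branch passes to Bashir's issue by representation.
The 1/3 is divided into 4 equal shares of 1/12 among Samir, Layth, Karim, Farouk.
Samir is living and takes 1/12.
Layth is living and takes 1/12.
Karim is living and takes 1/12.
Farouk is living and takes 1/12.

Dalia 1/12; Farouk 1/12; Hamid 1/12; Ibtisam 1/12; Karim 1/12; Khalida 1/12; Layth 1/12; Maysoon 1/12; Nabil 1/24; Rashida 1/12; Samir 1/12; Umar 1/24; Widad 1/12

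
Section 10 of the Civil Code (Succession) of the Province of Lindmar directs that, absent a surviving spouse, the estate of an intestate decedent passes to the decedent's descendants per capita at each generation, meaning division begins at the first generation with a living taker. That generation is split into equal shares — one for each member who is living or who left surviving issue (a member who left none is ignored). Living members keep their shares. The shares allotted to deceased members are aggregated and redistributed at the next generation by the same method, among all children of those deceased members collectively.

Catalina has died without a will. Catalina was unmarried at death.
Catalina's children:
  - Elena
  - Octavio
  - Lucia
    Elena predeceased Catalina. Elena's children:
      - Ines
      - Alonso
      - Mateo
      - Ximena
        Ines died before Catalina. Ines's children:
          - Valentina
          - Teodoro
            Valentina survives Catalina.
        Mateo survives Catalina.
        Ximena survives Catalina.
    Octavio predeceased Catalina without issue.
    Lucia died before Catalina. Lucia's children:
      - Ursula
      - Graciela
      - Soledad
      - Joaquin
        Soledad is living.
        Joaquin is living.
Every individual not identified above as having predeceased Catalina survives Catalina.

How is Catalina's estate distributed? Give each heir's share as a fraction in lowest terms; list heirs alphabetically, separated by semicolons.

There is no surviving spouse, so the entire estate passes to Catalina's descendants per capita at each generation.
No one at generation 1 (Elena, Lucia) is living; moving to the next generation.
At generation 2 (Ines, Alonso, Mateo, Ximena, Ursula, Graciela, Soledad, Joaquin) there are 8 shares of (1)/8 = 1/8 each.
Living: Alonso, Mateo, Ximena, Ursula, Graciela, Soledad, and Joaquin — each takes 1/8.
Deceased: Ines. That 1/8 share is carried to generation 3.
At generation 3 (Valentina, Teodoro) there are 2 shares of (1/8)/2 = 1/16 each.
Living: Valentina and Teodoro — each takes 1/16.

Alonso 1/8; Graciela 1/8; Joaquin 1/8; Mateo 1/8; Soledad 1/8; Teodoro 1/16; Ursula 1/8; Valentina 1/16; Ximena 1/8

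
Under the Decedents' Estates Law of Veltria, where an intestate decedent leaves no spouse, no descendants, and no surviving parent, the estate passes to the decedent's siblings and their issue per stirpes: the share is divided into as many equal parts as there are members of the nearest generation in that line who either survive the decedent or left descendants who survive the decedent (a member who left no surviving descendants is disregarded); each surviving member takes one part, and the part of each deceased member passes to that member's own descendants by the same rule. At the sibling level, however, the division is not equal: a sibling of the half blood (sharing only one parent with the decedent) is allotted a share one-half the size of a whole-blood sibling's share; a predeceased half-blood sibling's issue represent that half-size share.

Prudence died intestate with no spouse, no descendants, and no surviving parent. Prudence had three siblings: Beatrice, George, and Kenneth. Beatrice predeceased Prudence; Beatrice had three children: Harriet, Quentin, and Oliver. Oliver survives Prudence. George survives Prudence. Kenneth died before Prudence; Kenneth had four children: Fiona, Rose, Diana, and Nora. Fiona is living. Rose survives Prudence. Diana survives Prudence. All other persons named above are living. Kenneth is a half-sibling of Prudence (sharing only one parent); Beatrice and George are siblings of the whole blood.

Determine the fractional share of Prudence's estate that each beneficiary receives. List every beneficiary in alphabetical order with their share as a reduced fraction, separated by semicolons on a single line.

Diana 1/20; Fiona 1/20; George 2/5; Harriet 2/15; Nora 1/20; Oliver 2/15; Quentin 2/15; Rose 1/20

No spouse, descendants, or parent survives, so the estate passes to Prudence's siblings per stirpes.
Half-blood siblings count for one-half the weight of whole-blood siblings at the initial division.
Dividing 1 in proportion to weights (total weight 5/2): Beatrice (weight 1) → 2/5; George (weight 1) → 2/5; Kenneth (weight 1/2) → 1/5.
Beatrice predeceased; the 2/5 allotted to Beatrice's branch passes to Beatrice's issue by representation.
The 2/5 is divided into 3 equal shares of 2/15 among Harriet, Quentin, Oliver.
Harriet is living and takes 2/15.
Quentin is living and takes 2/15.
Oliver is living and takes 2/15.
George is living and takes 2/5.
Kenneth predeceased; the 1/5 allotted to Kenneth's branch passes to Kenneth's issue by representation.
The 1/5 is divided into 4 equal shares of 1/20 among Fiona, Rose, Diana, Nora.
Fiona is living and takes 1/20.
Rose is living and takes 1/20.
Diana is living and takes 1/20.
Nora is living and takes 1/20.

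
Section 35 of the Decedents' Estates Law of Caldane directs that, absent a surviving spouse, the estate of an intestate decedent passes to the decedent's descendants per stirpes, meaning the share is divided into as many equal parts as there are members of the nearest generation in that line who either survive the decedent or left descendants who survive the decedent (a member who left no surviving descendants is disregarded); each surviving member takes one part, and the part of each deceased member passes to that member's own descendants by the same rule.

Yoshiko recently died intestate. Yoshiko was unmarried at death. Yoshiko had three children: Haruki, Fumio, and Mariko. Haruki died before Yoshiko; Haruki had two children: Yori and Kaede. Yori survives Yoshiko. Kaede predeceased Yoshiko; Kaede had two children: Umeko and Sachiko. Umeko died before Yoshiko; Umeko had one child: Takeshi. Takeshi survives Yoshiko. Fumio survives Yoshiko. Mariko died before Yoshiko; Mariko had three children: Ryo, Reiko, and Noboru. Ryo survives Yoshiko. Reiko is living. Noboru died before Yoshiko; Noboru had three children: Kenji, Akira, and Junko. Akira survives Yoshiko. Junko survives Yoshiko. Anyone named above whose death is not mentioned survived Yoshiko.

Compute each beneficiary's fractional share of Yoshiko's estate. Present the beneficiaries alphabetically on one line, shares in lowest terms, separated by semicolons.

There is no surviving spouse, so the entire estate passes to Yoshiko's descendants per stirpes.
The estate is divided into 3 equal shares of 1/3 among Haruki, Fumio, Mariko.
Haruki predeceased; the 1/3 allotted to Haruki's branch passes to Haruki's issue by representation.
The 1/3 is divided into 2 equal shares of 1/6 among Yori, Kaede.
Yori is living and takes 1/6.
Kaede predeceased; the 1/6 allotted to Kaede's branch passes to Kaede's issue by representation.
The 1/6 is divided into 2 equal shares of 1/12 among Umeko, Sachiko.
Umeko predeceased; the 1/12 allotted to Umeko's branch passes to Umeko's issue by representation.
Takeshi is the sole taker at this level and receives the full 1/12.
Sachiko is living and takes 1/12.
Fumio is living and takes 1/3.
Mariko predeceased; the 1/3 allotted to Mariko's branch passes to Mariko's issue by representation.
The 1/3 is divided into 3 equal shares of 1/9 among Ryo, Reiko, Noboru.
Ryo is living and takes 1/9.
Reiko is living and takes 1/9.
Noboru predeceased; the 1/9 allotted to Noboru's branch passes to Noboru's issue by representation.
The 1/9 is divided into 3 equal shares of 1/27 among Kenji, Akira, Junko.
Kenji is living and takes 1/27.
Akira is living and takes 1/27.
Junko is living and takes 1/27.

Akira 1/27; Fumio 1/3; Junko 1/27; Kenji 1/27; Reiko 1/9; Ryo 1/9; Sachiko 1/12; Takeshi 1/12; Yori 1/6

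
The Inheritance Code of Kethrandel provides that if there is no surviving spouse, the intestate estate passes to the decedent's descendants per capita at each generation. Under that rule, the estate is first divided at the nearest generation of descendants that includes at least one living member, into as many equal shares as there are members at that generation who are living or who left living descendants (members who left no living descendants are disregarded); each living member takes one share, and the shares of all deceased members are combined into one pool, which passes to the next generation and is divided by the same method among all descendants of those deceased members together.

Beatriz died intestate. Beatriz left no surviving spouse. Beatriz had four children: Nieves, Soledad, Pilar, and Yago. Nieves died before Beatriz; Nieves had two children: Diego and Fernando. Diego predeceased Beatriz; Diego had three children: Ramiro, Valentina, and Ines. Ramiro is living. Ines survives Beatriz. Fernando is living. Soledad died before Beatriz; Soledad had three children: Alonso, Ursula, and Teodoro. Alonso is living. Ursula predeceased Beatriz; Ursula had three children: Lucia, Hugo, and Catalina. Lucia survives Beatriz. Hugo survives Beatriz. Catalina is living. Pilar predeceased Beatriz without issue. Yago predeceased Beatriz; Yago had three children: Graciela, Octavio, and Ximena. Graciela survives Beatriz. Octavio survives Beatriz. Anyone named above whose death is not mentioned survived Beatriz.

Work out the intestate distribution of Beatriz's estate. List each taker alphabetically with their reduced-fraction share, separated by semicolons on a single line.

Alonso 1/8; Catalina 1/24; Fernando 1/8; Graciela 1/8; Hugo 1/24; Ines 1/24; Lucia 1/24; Octavio 1/8; Ramiro 1/24; Teodoro 1/8; Valentina 1/24; Ximena 1/8

There is no surviving spouse, so the entire estate passes to Beatriz's descendants per capita at each generation.
No one at generation 1 (Nieves, Soledad, Yago) is living; moving to the next generation.
At generation 2 (Diego, Fernando, Alonso, Ursula, Teodoro, Graciela, Octavio, Ximena) there are 8 shares of (1)/8 = 1/8 each.
Living: Fernando, Alonso, Teodoro, Graciela, Octavio, and Ximena — each takes 1/8.
Deceased: Diego and Ursula. Their combined 1/4 is pooled and carried to generation 3.
At generation 3 (Ramiro, Valentina, Ines, Lucia, Hugo, Catalina) there are 6 shares of (1/4)/6 = 1/24 each.
Living: Ramiro, Valentina, Ines, Lucia, Hugo, and Catalina — each takes 1/24.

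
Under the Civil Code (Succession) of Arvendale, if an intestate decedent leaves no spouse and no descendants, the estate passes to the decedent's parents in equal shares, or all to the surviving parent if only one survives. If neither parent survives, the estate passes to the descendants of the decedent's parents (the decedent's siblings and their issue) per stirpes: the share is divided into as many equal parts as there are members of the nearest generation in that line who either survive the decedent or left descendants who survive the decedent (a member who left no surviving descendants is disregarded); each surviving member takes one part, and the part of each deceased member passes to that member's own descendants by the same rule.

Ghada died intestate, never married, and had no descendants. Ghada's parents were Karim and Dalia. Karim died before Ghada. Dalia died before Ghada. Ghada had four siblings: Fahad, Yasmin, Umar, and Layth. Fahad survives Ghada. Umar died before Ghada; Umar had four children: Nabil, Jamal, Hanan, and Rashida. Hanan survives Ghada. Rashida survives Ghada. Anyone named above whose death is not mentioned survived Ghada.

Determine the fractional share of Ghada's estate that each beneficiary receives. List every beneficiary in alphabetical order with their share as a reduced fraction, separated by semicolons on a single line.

Fahad 1/4; Hanan 1/16; Jamal 1/16; Layth 1/4; Nabil 1/16; Rashida 1/16; Yasmin 1/4

Neither parent survives and there are no descendants, so the estate passes to Ghada's siblings and their issue per stirpes.
The estate is divided into 4 equal shares of 1/4 among Fahad, Yasmin, Umar, Layth.
Fahad is living and takes 1/4.
Yasmin is living and takes 1/4.
Umar predeceased; the 1/4 allotted to Umar's branch passes to Umar's issue by representation.
The 1/4 is divided into 4 equal shares of 1/16 among Nabil, Jamal, Hanan, Rashida.
Nabil is living and takes 1/16.
Jamal is living and takes 1/16.
Hanan is living and takes 1/16.
Rashida is living and takes 1/16.
Layth is living and takes 1/4.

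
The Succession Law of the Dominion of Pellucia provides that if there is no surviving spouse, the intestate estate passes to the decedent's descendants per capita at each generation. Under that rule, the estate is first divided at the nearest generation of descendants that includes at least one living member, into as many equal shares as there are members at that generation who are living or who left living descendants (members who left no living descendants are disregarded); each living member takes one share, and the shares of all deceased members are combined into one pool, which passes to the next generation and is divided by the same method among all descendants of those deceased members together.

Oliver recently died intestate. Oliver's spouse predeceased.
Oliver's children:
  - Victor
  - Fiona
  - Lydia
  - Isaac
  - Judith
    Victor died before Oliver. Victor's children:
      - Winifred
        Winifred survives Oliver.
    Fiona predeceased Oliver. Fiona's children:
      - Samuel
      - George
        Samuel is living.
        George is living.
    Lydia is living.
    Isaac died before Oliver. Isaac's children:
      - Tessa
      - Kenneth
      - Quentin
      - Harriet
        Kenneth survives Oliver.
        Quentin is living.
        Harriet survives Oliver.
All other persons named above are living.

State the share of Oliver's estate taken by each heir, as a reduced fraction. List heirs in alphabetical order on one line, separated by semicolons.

George 3/35; Harriet 3/35; Judith 1/5; Kenneth 3/35; Lydia 1/5; Quentin 3/35; Samuel 3/35; Tessa 3/35; Winifred 3/35

There is no surviving spouse, so the entire estate passes to Oliver's descendants per capita at each generation.
At generation 1 (Victor, Fiona, Lydia, Isaac, Judith) there are 5 shares of (1)/5 = 1/5 each.
Living: Lydia and Judith — each takes 1/5.
Deceased: Victor, Fiona, and Isaac. Their combined 3/5 is pooled and carried to generation 2.
At generation 2 (Winifred, Samuel, George, Tessa, Kenneth, Quentin, Harriet) there are 7 shares of (3/5)/7 = 3/35 each.
Living: Winifred, Samuel, George, Tessa, Kenneth, Quentin, and Harriet — each takes 3/35.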